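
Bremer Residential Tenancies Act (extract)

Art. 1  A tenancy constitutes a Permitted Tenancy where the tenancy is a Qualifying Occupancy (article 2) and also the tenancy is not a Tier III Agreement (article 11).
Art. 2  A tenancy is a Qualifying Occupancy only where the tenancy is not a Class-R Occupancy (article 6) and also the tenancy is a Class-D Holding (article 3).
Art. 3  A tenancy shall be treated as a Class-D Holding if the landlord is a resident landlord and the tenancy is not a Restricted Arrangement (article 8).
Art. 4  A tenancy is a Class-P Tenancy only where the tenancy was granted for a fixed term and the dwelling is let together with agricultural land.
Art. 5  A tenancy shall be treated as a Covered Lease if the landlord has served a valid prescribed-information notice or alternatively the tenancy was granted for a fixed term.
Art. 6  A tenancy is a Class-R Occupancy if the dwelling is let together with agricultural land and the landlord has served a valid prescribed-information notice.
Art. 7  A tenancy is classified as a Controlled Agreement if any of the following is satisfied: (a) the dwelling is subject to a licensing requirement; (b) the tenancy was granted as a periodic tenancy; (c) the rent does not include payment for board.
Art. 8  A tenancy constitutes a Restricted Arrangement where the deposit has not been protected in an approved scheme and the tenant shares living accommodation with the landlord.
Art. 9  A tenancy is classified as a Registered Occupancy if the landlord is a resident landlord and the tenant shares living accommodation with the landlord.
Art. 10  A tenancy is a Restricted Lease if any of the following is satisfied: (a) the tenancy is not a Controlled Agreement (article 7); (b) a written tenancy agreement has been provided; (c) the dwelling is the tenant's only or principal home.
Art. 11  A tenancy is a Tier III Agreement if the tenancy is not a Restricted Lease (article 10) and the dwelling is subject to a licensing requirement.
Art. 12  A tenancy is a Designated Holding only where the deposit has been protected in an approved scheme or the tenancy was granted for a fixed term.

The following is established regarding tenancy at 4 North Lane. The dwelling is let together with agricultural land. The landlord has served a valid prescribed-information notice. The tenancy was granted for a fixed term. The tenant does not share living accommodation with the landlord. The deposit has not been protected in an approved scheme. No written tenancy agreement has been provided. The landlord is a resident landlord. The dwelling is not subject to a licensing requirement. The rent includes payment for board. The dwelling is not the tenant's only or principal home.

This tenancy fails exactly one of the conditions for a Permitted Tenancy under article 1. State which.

Under article 6: the dwelling is let together with agricultural land? yes; and the landlord has served a valid prescribed-information notice? yes. So the tenancy is a Class-R Occupancy.
Under article 8: the deposit has not been protected in an approved scheme? yes; and the tenant shares living accommodation with the landlord? no. So the tenancy is not a Restricted Arrangement.
Under article 3: the landlord is a resident landlord? yes; and not a Restricted Arrangement (article 8)? yes. So the tenancy is a Class-D Holding.
Under article 2: not a Class-R Occupancy (article 6)? no; and Class-D Holding (article 3)? yes. So the tenancy is not a Qualifying Occupancy.
Under article 7: the dwelling is subject to a licensing requirement? no; or the tenancy was granted as a periodic tenancy? no; or the rent does not include payment for board? no. So the tenancy is not a Controlled Agreement.
Under article 10: not a Controlled Agreement (article 7)? yes; or a written tenancy agreement has been provided? no; or the dwelling is the tenant's only or principal home? no. So the tenancy is a Restricted Lease.
Under article 11: not a Restricted Lease (article 10)? no; and the dwelling is subject to a licensing requirement? no. So the tenancy is not a Tier III Agreement.
Under article 1: Qualifying Occupancy (article 2)? no; and not a Tier III Agreement (article 11)? yes. So the tenancy is not a Permitted Tenancy.

Qualifying Occupancy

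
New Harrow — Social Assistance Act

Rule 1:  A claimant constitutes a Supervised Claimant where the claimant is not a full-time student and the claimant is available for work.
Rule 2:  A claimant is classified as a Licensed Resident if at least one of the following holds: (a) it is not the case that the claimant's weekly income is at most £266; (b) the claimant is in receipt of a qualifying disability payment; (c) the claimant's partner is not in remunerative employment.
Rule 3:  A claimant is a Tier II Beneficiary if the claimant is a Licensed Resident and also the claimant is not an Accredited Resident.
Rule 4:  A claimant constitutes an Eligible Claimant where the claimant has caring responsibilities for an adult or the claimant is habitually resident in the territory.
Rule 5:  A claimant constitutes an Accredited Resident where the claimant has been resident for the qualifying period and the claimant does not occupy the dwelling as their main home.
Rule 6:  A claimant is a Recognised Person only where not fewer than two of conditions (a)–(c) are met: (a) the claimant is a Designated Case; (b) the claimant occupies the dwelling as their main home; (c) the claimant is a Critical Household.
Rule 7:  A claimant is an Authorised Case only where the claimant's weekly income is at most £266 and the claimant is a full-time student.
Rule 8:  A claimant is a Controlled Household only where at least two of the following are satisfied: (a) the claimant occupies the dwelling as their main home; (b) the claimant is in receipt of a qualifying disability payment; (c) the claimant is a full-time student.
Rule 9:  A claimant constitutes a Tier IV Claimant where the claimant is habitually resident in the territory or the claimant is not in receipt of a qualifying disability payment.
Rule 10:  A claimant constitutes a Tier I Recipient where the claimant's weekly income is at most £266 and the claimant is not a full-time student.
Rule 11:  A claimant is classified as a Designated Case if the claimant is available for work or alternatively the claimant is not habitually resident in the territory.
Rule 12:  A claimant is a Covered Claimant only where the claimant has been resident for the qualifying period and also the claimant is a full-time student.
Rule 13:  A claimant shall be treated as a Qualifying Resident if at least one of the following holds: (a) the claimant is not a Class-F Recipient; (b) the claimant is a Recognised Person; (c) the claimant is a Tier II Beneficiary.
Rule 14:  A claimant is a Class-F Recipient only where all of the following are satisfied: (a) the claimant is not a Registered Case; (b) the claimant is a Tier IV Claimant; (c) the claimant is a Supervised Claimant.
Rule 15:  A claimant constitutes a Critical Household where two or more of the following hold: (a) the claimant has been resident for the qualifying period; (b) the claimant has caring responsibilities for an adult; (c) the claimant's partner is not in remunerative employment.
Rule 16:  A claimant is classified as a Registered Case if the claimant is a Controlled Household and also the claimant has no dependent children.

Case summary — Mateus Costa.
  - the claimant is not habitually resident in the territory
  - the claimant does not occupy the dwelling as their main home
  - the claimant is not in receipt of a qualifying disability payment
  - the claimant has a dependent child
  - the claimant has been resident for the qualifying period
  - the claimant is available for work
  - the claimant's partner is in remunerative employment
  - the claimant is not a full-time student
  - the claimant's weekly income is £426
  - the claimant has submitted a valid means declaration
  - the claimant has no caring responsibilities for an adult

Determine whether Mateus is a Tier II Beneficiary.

Under rule 2: claimant's weekly income: £426 ≤ £266? no, so negated condition yes; or the claimant is in receipt of a qualifying disability payment? no; or the claimant's partner is not in remunerative employment? no. So the claimant is a Licensed Resident.
Under rule 5: the claimant has been resident for the qualifying period? yes; and the claimant does not occupy the dwelling as their main home? yes. So the claimant is an Accredited Resident.
Under rule 3: Licensed Resident (rule 2)? yes; and not an Accredited Resident (rule 5)? no. So the claimant is not a Tier II Beneficiary.

No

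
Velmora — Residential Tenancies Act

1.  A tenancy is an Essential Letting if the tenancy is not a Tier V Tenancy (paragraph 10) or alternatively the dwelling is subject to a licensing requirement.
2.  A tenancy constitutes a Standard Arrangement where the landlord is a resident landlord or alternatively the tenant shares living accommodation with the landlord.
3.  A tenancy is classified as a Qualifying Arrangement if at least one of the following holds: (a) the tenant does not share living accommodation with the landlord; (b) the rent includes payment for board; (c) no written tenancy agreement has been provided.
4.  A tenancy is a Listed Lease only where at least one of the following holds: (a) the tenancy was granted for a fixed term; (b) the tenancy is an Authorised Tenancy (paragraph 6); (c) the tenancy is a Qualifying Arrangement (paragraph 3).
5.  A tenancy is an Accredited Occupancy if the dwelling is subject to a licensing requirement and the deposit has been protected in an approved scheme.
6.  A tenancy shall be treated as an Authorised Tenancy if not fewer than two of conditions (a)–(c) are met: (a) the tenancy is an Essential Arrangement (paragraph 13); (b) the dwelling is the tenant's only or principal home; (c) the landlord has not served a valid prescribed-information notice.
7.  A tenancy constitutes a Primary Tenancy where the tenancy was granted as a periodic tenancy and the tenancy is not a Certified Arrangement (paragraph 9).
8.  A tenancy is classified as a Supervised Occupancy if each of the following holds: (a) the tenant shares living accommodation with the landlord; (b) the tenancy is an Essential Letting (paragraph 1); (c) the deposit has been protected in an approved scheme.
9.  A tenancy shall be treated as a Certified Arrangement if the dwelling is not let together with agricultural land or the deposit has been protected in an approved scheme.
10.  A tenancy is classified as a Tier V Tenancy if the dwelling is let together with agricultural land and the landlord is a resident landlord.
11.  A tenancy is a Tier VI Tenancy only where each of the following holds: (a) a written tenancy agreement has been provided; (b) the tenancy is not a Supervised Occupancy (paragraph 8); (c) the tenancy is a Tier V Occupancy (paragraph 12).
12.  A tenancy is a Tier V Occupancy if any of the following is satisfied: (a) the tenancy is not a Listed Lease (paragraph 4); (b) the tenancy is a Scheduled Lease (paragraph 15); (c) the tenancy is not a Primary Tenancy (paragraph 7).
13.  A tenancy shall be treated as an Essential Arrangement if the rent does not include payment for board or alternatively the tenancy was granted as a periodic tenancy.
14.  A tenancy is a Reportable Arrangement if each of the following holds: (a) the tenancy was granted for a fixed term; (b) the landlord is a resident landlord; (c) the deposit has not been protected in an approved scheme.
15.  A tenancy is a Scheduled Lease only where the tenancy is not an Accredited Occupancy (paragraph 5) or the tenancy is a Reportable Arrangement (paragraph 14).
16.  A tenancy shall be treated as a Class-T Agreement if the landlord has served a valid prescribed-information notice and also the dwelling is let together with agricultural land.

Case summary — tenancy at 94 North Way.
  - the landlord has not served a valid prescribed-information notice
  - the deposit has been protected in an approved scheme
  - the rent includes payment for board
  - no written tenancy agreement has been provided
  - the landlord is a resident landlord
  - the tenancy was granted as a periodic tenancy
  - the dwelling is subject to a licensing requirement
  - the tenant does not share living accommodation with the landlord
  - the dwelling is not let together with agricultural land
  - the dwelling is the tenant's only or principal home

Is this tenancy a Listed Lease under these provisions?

paragraph 13 — Essential Arrangement: [the rent does not include payment for board? no] OR [the tenancy was granted as a periodic tenancy? yes] → satisfied.
paragraph 6 — Authorised Tenancy: Essential Arrangement (paragraph 13)? yes; the dwelling is the tenant's only or principal home? yes; the landlord has not served a valid prescribed-information notice? yes — 3 of 3 hold (need ≥2) → satisfied.
paragraph 3 — Qualifying Arrangement: [the tenant does not share living accommodation with the landlord? yes] OR [the rent includes payment for board? yes] OR [no written tenancy agreement has been provided? yes] → satisfied.
paragraph 4 — Listed Lease: [the tenancy was granted for a fixed term? no] OR [Authorised Tenancy (paragraph 6)? yes] OR [Qualifying Arrangement (paragraph 3)? yes] → satisfied.

Yes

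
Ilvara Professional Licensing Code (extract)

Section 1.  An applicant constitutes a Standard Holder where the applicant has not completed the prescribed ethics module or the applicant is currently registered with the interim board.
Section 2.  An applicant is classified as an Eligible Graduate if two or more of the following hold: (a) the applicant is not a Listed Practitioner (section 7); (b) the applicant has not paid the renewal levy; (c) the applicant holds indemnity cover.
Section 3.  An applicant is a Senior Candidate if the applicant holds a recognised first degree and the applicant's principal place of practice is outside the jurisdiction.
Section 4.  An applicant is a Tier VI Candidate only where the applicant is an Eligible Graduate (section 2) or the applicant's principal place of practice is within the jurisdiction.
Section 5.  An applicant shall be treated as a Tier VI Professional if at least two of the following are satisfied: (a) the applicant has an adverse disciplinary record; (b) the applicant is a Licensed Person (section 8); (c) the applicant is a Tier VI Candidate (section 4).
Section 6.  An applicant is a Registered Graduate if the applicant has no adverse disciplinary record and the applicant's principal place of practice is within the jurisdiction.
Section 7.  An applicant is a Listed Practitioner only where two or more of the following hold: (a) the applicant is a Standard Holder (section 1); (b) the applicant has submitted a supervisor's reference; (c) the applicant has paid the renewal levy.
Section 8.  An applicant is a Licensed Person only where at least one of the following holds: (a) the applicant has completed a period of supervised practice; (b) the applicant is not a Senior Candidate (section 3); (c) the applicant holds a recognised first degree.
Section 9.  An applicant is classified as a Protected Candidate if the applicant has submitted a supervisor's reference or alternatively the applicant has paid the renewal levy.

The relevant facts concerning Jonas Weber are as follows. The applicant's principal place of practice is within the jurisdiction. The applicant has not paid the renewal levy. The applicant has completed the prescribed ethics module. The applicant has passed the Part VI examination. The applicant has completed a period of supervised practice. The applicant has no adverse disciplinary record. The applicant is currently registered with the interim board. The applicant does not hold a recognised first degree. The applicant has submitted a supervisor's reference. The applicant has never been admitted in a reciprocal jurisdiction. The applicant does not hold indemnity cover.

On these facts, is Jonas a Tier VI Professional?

section 3 — Senior Candidate: [the applicant holds a recognised first degree? no] AND [the applicant's principal place of practice is outside the jurisdiction? no] → not satisfied.
section 8 — Licensed Person: [the applicant has completed a period of supervised practice? yes] OR [not a Senior Candidate (section 3)? yes] OR [the applicant holds a recognised first degree? no] → satisfied.
section 1 — Standard Holder: [the applicant has not completed the prescribed ethics module? no] OR [the applicant is currently registered with the interim board? yes] → satisfied.
section 7 — Listed Practitioner: Standard Holder (section 1)? yes; the applicant has submitted a supervisor's reference? yes; the applicant has paid the renewal levy? no — 2 of 3 hold (need ≥2) → satisfied.
section 2 — Eligible Graduate: not a Listed Practitioner (section 7)? no; the applicant has not paid the renewal levy? yes; the applicant holds indemnity cover? no — 1 of 3 hold (need ≥2) → not satisfied.
section 4 — Tier VI Candidate: [Eligible Graduate (section 2)? no] OR [the applicant's principal place of practice is within the jurisdiction? yes] → satisfied.
section 5 — Tier VI Professional: the applicant has an adverse disciplinary record? no; Licensed Person (section 8)? yes; Tier VI Candidate (section 4)? yes — 2 of 3 hold (need ≥2) → satisfied.

Yes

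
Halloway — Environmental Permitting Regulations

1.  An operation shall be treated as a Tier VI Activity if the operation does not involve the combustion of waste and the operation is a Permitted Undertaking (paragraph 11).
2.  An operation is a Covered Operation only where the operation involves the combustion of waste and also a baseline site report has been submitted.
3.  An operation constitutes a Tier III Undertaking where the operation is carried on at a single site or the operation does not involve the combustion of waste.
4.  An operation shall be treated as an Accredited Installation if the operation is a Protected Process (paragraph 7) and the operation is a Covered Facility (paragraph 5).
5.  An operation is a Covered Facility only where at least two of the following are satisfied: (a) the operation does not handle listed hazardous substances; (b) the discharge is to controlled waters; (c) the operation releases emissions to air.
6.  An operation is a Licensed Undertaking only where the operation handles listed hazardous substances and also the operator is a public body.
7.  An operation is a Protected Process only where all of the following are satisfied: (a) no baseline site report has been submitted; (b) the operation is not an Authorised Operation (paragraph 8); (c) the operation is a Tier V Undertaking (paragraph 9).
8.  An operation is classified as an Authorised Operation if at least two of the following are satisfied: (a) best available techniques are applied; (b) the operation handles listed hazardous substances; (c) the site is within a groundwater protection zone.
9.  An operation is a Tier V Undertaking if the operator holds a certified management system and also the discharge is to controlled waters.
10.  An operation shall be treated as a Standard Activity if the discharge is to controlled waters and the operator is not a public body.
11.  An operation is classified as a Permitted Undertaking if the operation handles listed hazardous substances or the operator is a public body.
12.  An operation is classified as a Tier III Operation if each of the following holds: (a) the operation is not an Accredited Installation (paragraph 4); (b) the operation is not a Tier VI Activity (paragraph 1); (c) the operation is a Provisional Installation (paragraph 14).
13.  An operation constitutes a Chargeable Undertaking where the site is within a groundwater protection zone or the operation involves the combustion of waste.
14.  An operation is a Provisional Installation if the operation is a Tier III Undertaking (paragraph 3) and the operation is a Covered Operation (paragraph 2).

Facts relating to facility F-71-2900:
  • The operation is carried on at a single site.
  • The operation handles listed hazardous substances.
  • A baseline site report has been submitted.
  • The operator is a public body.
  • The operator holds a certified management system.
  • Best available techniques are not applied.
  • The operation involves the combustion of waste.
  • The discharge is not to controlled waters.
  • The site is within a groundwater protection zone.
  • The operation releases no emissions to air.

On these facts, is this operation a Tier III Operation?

Yes

paragraph 8 — Authorised Operation: best available techniques are applied? no; the operation handles listed hazardous substances? yes; the site is within a groundwater protection zone? yes — 2 of 3 hold (need ≥2) → satisfied.
paragraph 9 — Tier V Undertaking: [the operator holds a certified management system? yes] AND [the discharge is to controlled waters? no] → not satisfied.
paragraph 7 — Protected Process: [no baseline site report has been submitted? no] AND [not an Authorised Operation (paragraph 8)? no] AND [Tier V Undertaking (paragraph 9)? no] → not satisfied.
paragraph 5 — Covered Facility: the operation does not handle listed hazardous substances? no; the discharge is to controlled waters? no; the operation releases emissions to air? no — 0 of 3 hold (need ≥2) → not satisfied.
paragraph 4 — Accredited Installation: [Protected Process (paragraph 7)? no] AND [Covered Facility (paragraph 5)? no] → not satisfied.
paragraph 11 — Permitted Undertaking: [the operation handles listed hazardous substances? yes] OR [the operator is a public body? yes] → satisfied.
paragraph 1 — Tier VI Activity: [the operation does not involve the combustion of waste? no] AND [Permitted Undertaking (paragraph 11)? yes] → not satisfied.
paragraph 3 — Tier III Undertaking: [the operation is carried on at a single site? yes] OR [the operation does not involve the combustion of waste? no] → satisfied.
paragraph 2 — Covered Operation: [the operation involves the combustion of waste? yes] AND [a baseline site report has been submitted? yes] → satisfied.
paragraph 14 — Provisional Installation: [Tier III Undertaking (paragraph 3)? yes] AND [Covered Operation (paragraph 2)? yes] → satisfied.
paragraph 12 — Tier III Operation: [not an Accredited Installation (paragraph 4)? yes] AND [not a Tier VI Activity (paragraph 1)? yes] AND [Provisional Installation (paragraph 14)? yes] → satisfied.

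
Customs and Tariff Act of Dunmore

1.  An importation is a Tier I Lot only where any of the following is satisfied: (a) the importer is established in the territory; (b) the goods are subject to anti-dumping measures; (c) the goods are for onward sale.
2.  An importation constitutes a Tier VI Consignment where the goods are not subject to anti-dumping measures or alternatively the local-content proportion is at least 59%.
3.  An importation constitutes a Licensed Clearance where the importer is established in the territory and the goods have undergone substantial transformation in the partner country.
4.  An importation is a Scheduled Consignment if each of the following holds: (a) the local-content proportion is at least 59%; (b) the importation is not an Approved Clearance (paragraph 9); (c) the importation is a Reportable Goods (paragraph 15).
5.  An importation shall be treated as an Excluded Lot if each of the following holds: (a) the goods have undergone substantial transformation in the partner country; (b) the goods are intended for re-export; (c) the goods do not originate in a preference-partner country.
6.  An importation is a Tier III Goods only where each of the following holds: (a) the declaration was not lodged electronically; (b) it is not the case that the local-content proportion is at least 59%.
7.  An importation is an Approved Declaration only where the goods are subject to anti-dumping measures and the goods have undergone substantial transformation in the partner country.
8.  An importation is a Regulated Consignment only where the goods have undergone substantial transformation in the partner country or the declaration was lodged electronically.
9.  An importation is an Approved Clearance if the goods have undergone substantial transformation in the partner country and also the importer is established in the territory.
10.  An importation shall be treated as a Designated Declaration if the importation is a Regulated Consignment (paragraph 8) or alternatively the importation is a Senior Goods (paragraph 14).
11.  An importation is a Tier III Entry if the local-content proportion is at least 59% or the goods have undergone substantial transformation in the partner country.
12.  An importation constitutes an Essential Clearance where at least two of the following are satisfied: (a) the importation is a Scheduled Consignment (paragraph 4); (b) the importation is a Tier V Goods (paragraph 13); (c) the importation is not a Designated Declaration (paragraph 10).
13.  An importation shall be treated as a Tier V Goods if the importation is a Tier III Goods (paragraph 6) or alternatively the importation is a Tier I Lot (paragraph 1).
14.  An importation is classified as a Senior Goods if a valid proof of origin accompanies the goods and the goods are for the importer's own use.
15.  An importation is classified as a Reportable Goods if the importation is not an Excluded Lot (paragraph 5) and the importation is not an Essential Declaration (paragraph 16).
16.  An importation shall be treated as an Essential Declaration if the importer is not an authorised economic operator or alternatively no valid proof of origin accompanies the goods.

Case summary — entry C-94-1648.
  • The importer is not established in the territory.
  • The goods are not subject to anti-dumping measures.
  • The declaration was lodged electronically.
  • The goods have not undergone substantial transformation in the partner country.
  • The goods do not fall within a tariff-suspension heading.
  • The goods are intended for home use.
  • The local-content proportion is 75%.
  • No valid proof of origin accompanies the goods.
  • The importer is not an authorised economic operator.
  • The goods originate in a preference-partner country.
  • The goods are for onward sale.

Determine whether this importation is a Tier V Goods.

paragraph 6 — Tier III Goods: [the declaration was not lodged electronically? no] AND [local-content proportion: 75% ≥ 59%? yes, so negated condition no] → not satisfied.
paragraph 1 — Tier I Lot: [the importer is established in the territory? no] OR [the goods are subject to anti-dumping measures? no] OR [the goods are for onward sale? yes] → satisfied.
paragraph 13 — Tier V Goods: [Tier III Goods (paragraph 6)? no] OR [Tier I Lot (paragraph 1)? yes] → satisfied.

Yes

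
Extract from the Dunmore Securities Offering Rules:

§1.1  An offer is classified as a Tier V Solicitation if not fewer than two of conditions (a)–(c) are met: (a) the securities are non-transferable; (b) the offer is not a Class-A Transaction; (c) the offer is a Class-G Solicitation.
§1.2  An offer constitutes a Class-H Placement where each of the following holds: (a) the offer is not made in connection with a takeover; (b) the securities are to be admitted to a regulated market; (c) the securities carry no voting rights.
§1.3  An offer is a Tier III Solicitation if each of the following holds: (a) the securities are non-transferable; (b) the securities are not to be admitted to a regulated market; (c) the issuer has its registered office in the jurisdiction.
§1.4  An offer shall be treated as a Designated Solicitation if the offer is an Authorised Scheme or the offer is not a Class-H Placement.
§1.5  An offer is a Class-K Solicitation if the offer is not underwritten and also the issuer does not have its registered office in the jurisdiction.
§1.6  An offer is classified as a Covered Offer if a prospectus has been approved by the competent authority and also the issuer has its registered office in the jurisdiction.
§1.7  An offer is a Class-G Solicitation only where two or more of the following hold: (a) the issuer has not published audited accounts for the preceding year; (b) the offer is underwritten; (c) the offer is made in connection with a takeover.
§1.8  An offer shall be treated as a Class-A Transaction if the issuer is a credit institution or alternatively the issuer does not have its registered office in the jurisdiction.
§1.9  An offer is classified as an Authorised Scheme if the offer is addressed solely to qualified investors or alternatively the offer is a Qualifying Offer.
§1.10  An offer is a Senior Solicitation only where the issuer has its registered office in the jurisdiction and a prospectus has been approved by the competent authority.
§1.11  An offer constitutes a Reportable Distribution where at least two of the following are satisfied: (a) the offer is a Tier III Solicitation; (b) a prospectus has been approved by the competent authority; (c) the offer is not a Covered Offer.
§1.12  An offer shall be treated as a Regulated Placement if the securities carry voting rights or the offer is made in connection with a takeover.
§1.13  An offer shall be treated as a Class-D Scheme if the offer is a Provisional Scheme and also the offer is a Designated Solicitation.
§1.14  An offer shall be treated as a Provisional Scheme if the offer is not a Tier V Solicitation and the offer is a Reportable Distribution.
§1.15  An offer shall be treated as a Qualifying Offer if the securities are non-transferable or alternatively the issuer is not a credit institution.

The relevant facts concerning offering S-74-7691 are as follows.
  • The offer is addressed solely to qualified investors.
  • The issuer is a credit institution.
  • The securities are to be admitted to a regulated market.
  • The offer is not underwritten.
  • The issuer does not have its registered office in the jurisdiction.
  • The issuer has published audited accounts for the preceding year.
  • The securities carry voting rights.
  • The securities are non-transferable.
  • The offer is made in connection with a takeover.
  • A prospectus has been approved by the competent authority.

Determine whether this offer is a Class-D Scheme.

§1.8 — Class-A Transaction: [the issuer is a credit institution? yes] OR [the issuer does not have its registered office in the jurisdiction? yes] → satisfied.
§1.7 — Class-G Solicitation: the issuer has not published audited accounts for the preceding year? no; the offer is underwritten? no; the offer is made in connection with a takeover? yes — 1 of 3 hold (need ≥2) → not satisfied.
§1.1 — Tier V Solicitation: the securities are non-transferable? yes; not a Class-A Transaction (§1.8)? no; Class-G Solicitation (§1.7)? no — 1 of 3 hold (need ≥2) → not satisfied.
§1.3 — Tier III Solicitation: [the securities are non-transferable? yes] AND [the securities are not to be admitted to a regulated market? no] AND [the issuer has its registered office in the jurisdiction? no] → not satisfied.
§1.6 — Covered Offer: [a prospectus has been approved by the competent authority? yes] AND [the issuer has its registered office in the jurisdiction? no] → not satisfied.
§1.11 — Reportable Distribution: Tier III Solicitation (§1.3)? no; a prospectus has been approved by the competent authority? yes; not a Covered Offer (§1.6)? yes — 2 of 3 hold (need ≥2) → satisfied.
§1.14 — Provisional Scheme: [not a Tier V Solicitation (§1.1)? yes] AND [Reportable Distribution (§1.11)? yes] → satisfied.
§1.15 — Qualifying Offer: [the securities are non-transferable? yes] OR [the issuer is not a credit institution? no] → satisfied.
§1.9 — Authorised Scheme: [the offer is addressed solely to qualified investors? yes] OR [Qualifying Offer (§1.15)? yes] → satisfied.
§1.2 — Class-H Placement: [the offer is not made in connection with a takeover? no] AND [the securities are to be admitted to a regulated market? yes] AND [the securities carry no voting rights? no] → not satisfied.
§1.4 — Designated Solicitation: [Authorised Scheme (§1.9)? yes] OR [not a Class-H Placement (§1.2)? yes] → satisfied.
§1.13 — Class-D Scheme: [Provisional Scheme (§1.14)? yes] AND [Designated Solicitation (§1.4)? yes] → satisfied.

Yes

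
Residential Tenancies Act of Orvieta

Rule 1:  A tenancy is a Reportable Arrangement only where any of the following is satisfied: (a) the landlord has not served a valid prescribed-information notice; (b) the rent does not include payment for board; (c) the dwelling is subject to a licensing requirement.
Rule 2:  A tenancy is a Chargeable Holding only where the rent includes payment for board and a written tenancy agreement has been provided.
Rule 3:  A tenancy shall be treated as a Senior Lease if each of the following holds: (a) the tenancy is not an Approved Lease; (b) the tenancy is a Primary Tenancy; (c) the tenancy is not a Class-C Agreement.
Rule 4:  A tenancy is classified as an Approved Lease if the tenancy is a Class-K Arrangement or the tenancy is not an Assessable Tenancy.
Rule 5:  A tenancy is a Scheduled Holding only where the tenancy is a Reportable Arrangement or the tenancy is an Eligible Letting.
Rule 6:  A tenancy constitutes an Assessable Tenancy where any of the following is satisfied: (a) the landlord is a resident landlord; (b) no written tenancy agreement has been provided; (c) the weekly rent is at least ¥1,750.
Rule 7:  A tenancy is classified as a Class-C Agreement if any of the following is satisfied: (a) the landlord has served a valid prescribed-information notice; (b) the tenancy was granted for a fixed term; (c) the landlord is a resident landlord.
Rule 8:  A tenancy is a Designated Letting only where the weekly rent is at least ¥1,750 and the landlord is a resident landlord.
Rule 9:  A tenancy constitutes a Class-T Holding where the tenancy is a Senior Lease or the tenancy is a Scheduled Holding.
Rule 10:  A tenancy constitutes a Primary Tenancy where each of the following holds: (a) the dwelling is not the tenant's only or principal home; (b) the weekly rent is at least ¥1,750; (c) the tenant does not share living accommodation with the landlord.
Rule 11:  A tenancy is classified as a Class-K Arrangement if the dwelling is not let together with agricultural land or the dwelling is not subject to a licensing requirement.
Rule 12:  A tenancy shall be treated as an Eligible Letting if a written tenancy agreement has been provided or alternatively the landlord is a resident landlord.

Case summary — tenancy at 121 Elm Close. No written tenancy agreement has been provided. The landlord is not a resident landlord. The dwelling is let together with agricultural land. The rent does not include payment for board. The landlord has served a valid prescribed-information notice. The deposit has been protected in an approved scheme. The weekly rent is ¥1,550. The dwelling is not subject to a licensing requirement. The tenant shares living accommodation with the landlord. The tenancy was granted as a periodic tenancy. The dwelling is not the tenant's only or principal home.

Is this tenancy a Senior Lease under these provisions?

No

rule 11 — Class-K Arrangement: [the dwelling is not let together with agricultural land? no] OR [the dwelling is not subject to a licensing requirement? yes] → satisfied.
rule 6 — Assessable Tenancy: [the landlord is a resident landlord? no] OR [no written tenancy agreement has been provided? yes] OR [weekly rent: ¥1,550 ≥ ¥1,750? no] → satisfied.
rule 4 — Approved Lease: [Class-K Arrangement (rule 11)? yes] OR [not an Assessable Tenancy (rule 6)? no] → satisfied.
rule 10 — Primary Tenancy: [the dwelling is not the tenant's only or principal home? yes] AND [weekly rent: ¥1,550 ≥ ¥1,750? no] AND [the tenant does not share living accommodation with the landlord? no] → not satisfied.
rule 7 — Class-C Agreement: [the landlord has served a valid prescribed-information notice? yes] OR [the tenancy was granted for a fixed term? no] OR [the landlord is a resident landlord? no] → satisfied.
rule 3 — Senior Lease: [not an Approved Lease (rule 4)? no] AND [Primary Tenancy (rule 10)? no] AND [not a Class-C Agreement (rule 7)? no] → not satisfied.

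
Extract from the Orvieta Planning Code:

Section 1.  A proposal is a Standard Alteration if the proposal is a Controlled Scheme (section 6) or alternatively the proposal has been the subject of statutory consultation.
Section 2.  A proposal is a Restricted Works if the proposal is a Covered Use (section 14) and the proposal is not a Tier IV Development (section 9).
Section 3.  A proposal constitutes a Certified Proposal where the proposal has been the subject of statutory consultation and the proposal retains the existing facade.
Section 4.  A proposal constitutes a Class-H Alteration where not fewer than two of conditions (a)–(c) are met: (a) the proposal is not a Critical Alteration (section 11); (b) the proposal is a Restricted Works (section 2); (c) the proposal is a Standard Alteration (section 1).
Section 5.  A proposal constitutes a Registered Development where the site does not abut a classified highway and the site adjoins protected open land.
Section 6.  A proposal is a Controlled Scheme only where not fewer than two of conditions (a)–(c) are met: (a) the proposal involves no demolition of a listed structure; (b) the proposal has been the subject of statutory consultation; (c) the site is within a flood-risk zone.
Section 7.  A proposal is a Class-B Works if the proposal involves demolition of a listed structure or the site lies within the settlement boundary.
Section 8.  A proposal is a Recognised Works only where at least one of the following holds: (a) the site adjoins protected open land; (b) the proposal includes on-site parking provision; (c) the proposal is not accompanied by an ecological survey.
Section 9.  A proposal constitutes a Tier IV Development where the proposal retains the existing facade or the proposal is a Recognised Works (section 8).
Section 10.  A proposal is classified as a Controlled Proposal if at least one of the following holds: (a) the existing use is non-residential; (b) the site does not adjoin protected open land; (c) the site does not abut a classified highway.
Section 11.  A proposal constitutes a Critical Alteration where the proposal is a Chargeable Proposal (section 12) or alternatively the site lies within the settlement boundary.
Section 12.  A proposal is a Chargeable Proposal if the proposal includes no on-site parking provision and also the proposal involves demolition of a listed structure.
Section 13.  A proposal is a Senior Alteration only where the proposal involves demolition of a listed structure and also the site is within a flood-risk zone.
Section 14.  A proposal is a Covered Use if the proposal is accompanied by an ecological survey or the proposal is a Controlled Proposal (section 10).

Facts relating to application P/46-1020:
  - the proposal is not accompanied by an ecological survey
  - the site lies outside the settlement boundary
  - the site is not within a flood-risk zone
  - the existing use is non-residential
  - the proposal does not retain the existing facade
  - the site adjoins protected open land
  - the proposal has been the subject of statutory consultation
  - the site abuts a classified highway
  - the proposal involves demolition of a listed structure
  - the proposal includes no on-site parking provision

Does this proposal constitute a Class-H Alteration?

No

section 12 — Chargeable Proposal: [the proposal includes no on-site parking provision? yes] AND [the proposal involves demolition of a listed structure? yes] → satisfied.
section 11 — Critical Alteration: [Chargeable Proposal (section 12)? yes] OR [the site lies within the settlement boundary? no] → satisfied.
section 10 — Controlled Proposal: [the existing use is non-residential? yes] OR [the site does not adjoin protected open land? no] OR [the site does not abut a classified highway? no] → satisfied.
section 14 — Covered Use: [the proposal is accompanied by an ecological survey? no] OR [Controlled Proposal (section 10)? yes] → satisfied.
section 8 — Recognised Works: [the site adjoins protected open land? yes] OR [the proposal includes on-site parking provision? no] OR [the proposal is not accompanied by an ecological survey? yes] → satisfied.
section 9 — Tier IV Development: [the proposal retains the existing facade? no] OR [Recognised Works (section 8)? yes] → satisfied.
section 2 — Restricted Works: [Covered Use (section 14)? yes] AND [not a Tier IV Development (section 9)? no] → not satisfied.
section 6 — Controlled Scheme: the proposal involves no demolition of a listed structure? no; the proposal has been the subject of statutory consultation? yes; the site is within a flood-risk zone? no — 1 of 3 hold (need ≥2) → not satisfied.
section 1 — Standard Alteration: [Controlled Scheme (section 6)? no] OR [the proposal has been the subject of statutory consultation? yes] → satisfied.
section 4 — Class-H Alteration: not a Critical Alteration (section 11)? no; Restricted Works (section 2)? no; Standard Alteration (section 1)? yes — 1 of 3 hold (need ≥2) → not satisfied.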